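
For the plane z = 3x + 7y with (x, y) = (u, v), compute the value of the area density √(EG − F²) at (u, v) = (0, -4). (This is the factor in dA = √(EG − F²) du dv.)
√(EG − F²)|_{(0, -4)} = sqrt(59)

E = 10, F = 21, G = 50, so EG − F² = 59. Taking the positive square root: √(EG − F²) = sqrt(59). At (u, v) = (0, -4): sqrt(59).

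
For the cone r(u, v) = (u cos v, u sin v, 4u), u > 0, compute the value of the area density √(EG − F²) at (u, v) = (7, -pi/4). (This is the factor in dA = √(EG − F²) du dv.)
√(EG − F²)|_{(7, -pi/4)} = 7*sqrt(17)

E = 17, F = 0, G = u^2, so EG − F² = 17*u^2. Taking the positive square root: √(EG − F²) = sqrt(17)*Abs(u). At (u, v) = (7, -pi/4): 7*sqrt(17).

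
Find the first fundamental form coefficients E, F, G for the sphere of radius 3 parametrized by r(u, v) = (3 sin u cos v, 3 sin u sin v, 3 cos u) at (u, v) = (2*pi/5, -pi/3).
E = 9;  F = 0;  G = 9*sqrt(5)/8 + 45/8

Partials: r_u = (3*cos(u)*cos(v), 3*sin(v)*cos(u), -3*sin(u)), r_v = (-3*sin(u)*sin(v), 3*sin(u)*cos(v), 0). As functions of (u, v):
  E = r_u · r_u = 9,
  F = r_u · r_v = 0,
  G = r_v · r_v = 9*sin(u)^2.
Evaluating at (u, v) = (2*pi/5, -pi/3): E = 9, F = 0, G = 9*sqrt(5)/8 + 45/8.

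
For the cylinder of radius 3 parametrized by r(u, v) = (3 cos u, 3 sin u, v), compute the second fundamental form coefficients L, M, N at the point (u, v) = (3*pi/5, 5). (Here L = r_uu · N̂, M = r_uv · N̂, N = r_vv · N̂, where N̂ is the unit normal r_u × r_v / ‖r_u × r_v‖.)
L = -3;  M = 0;  N = 0

Compute the unit normal N̂(u, v) = (cos(u), sin(u), 0), and the second partials r_uu, r_uv, r_vv. Take dot products:
  L(u, v) = r_uu · N̂ = -3,
  M(u, v) = r_uv · N̂ = 0,
  N(u, v) = r_vv · N̂ = 0.
Evaluating at (u, v) = (3*pi/5, 5):
  L = -3, M = 0, N = 0.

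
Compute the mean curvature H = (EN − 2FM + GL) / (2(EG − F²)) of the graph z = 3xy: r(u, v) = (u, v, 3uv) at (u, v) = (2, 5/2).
H = -1080*sqrt(373)/139129

With E = 9*v^2 + 1, F = 9*u*v, G = 9*u^2 + 1, L = 0, M = 3/sqrt(9*u^2 + 9*v^2 + 1), N = 0, assemble
  H = (EN − 2FM + GL) / (2(EG − F²)) = -27*u*v/(9*u^2 + 9*v^2 + 1)^(3/2).
At (u, v) = (2, 5/2): H = -1080*sqrt(373)/139129.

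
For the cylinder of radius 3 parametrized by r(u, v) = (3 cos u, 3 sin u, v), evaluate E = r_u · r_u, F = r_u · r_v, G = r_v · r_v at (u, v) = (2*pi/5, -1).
E = 9;  F = 0;  G = 1

Partials: r_u = (-3*sin(u), 3*cos(u), 0), r_v = (0, 0, 1). As functions of (u, v):
  E = r_u · r_u = 9,
  F = r_u · r_v = 0,
  G = r_v · r_v = 1.
Evaluating at (u, v) = (2*pi/5, -1): E = 9, F = 0, G = 1.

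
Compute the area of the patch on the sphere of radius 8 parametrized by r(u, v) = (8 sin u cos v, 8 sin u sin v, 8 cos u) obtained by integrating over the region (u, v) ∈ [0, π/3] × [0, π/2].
Area = 16*pi

Area = ∫∫ √(EG − F²) du dv with √(EG − F²) = 64*Abs(sin(u)). Integrating over [0, π/3] × [0, π/2] gives 16*pi.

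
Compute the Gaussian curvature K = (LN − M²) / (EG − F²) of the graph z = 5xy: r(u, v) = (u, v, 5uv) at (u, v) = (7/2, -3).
K = -400/4532641

Coefficients of the first fundamental form: E = 25*v^2 + 1, F = 25*u*v, G = 25*u^2 + 1.
Coefficients of the second fundamental form: L = 0, M = 5/sqrt(25*u^2 + 25*v^2 + 1), N = 0.
Assemble K = (LN − M²)/(EG − F²) = -25/(625*u^4 + 1250*u^2*v^2 + 50*u^2 + 625*v^4 + 50*v^2 + 1). At (u, v) = (7/2, -3): K = -400/4532641.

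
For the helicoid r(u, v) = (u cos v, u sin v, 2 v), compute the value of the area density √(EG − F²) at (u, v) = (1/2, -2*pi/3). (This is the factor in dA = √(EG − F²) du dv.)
√(EG − F²)|_{(1/2, -2*pi/3)} = sqrt(17)/2

E = 1, F = 0, G = u^2 + 4, so EG − F² = u^2 + 4. Taking the positive square root: √(EG − F²) = sqrt(u^2 + 4). At (u, v) = (1/2, -2*pi/3): sqrt(17)/2.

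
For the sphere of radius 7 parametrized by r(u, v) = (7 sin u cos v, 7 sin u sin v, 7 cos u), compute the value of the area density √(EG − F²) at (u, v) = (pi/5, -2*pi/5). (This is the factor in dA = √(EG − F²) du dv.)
√(EG − F²)|_{(pi/5, -2*pi/5)} = 49*sqrt(10 - 2*sqrt(5))/4

E = 49, F = 0, G = 49*sin(u)^2, so EG − F² = 2401*sin(u)^2. Taking the positive square root: √(EG − F²) = 49*Abs(sin(u)). At (u, v) = (pi/5, -2*pi/5): 49*sqrt(10 - 2*sqrt(5))/4.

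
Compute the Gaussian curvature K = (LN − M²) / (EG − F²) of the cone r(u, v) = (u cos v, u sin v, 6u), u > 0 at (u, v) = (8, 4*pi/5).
K = 0

Coefficients of the first fundamental form: E = 37, F = 0, G = u^2.
Coefficients of the second fundamental form: L = 0, M = 0, N = 6*sqrt(37)*u^2/(37*Abs(u)).
Assemble K = (LN − M²)/(EG − F²) = 0. At (u, v) = (8, 4*pi/5): K = 0.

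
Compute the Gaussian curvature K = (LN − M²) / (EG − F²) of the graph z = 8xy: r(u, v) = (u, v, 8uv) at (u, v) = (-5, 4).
K = -64/6890625

Coefficients of the first fundamental form: E = 64*v^2 + 1, F = 64*u*v, G = 64*u^2 + 1.
Coefficients of the second fundamental form: L = 0, M = 8/sqrt(64*u^2 + 64*v^2 + 1), N = 0.
Assemble K = (LN − M²)/(EG − F²) = -64/(4096*u^4 + 8192*u^2*v^2 + 128*u^2 + 4096*v^4 + 128*v^2 + 1). At (u, v) = (-5, 4): K = -64/6890625.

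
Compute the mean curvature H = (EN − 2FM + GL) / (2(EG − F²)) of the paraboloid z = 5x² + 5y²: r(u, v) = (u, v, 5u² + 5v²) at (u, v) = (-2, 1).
H = 2510*sqrt(501)/251001

With E = 100*u^2 + 1, F = 100*u*v, G = 100*v^2 + 1, L = 10/sqrt(100*u^2 + 100*v^2 + 1), M = 0, N = 10/sqrt(100*u^2 + 100*v^2 + 1), assemble
  H = (EN − 2FM + GL) / (2(EG − F²)) = 10*(50*u^2 + 50*v^2 + 1)/(100*u^2 + 100*v^2 + 1)^(3/2).
At (u, v) = (-2, 1): H = 2510*sqrt(501)/251001.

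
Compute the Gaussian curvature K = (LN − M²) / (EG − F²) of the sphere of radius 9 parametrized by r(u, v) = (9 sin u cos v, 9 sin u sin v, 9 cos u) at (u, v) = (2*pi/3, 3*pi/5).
K = 1/81

Coefficients of the first fundamental form: E = 81, F = 0, G = 81*sin(u)^2.
Coefficients of the second fundamental form: L = -9*sin(u)/Abs(sin(u)), M = 0, N = -9*sin(u)^3/Abs(sin(u)).
Assemble K = (LN − M²)/(EG − F²) = 1/81. At (u, v) = (2*pi/3, 3*pi/5): K = 1/81.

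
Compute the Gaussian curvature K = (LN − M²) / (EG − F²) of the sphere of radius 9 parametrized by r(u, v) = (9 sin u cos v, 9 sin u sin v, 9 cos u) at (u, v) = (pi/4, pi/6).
K = 1/81

Coefficients of the first fundamental form: E = 81, F = 0, G = 81*sin(u)^2.
Coefficients of the second fundamental form: L = -9*sin(u)/Abs(sin(u)), M = 0, N = -9*sin(u)^3/Abs(sin(u)).
Assemble K = (LN − M²)/(EG − F²) = 1/81. At (u, v) = (pi/4, pi/6): K = 1/81.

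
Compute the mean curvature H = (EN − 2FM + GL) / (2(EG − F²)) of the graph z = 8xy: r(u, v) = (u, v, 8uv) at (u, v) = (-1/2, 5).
H = 1280*sqrt(33)/373527

With E = 64*v^2 + 1, F = 64*u*v, G = 64*u^2 + 1, L = 0, M = 8/sqrt(64*u^2 + 64*v^2 + 1), N = 0, assemble
  H = (EN − 2FM + GL) / (2(EG − F²)) = -512*u*v/(64*u^2 + 64*v^2 + 1)^(3/2).
At (u, v) = (-1/2, 5): H = 1280*sqrt(33)/373527.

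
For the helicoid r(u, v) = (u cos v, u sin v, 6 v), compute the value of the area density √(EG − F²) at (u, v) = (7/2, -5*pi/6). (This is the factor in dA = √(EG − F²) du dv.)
√(EG − F²)|_{(7/2, -5*pi/6)} = sqrt(193)/2

E = 1, F = 0, G = u^2 + 36, so EG − F² = u^2 + 36. Taking the positive square root: √(EG − F²) = sqrt(u^2 + 36). At (u, v) = (7/2, -5*pi/6): sqrt(193)/2.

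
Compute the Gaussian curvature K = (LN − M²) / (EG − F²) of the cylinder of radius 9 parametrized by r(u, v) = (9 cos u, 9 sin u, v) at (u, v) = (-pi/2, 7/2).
K = 0

Coefficients of the first fundamental form: E = 81, F = 0, G = 1.
Coefficients of the second fundamental form: L = -9, M = 0, N = 0.
Assemble K = (LN − M²)/(EG − F²) = 0. At (u, v) = (-pi/2, 7/2): K = 0.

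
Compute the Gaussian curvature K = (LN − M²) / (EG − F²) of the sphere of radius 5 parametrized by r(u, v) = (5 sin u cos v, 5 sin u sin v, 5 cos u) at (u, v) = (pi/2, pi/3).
K = 1/25

Coefficients of the first fundamental form: E = 25, F = 0, G = 25*sin(u)^2.
Coefficients of the second fundamental form: L = -5*sin(u)/Abs(sin(u)), M = 0, N = -5*sin(u)^3/Abs(sin(u)).
Assemble K = (LN − M²)/(EG − F²) = 1/25. At (u, v) = (pi/2, pi/3): K = 1/25.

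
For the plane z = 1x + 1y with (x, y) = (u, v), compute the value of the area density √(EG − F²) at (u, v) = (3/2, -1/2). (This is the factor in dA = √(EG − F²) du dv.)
√(EG − F²)|_{(3/2, -1/2)} = sqrt(3)

E = 2, F = 1, G = 2, so EG − F² = 3. Taking the positive square root: √(EG − F²) = sqrt(3). At (u, v) = (3/2, -1/2): sqrt(3).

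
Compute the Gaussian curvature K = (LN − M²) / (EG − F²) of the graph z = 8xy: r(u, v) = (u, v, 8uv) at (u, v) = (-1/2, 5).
K = -64/2614689

Coefficients of the first fundamental form: E = 64*v^2 + 1, F = 64*u*v, G = 64*u^2 + 1.
Coefficients of the second fundamental form: L = 0, M = 8/sqrt(64*u^2 + 64*v^2 + 1), N = 0.
Assemble K = (LN − M²)/(EG − F²) = -64/(4096*u^4 + 8192*u^2*v^2 + 128*u^2 + 4096*v^4 + 128*v^2 + 1). At (u, v) = (-1/2, 5): K = -64/2614689.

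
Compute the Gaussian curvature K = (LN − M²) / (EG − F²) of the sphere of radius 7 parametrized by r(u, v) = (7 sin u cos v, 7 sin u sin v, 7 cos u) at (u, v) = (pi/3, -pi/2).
K = 1/49

Coefficients of the first fundamental form: E = 49, F = 0, G = 49*sin(u)^2.
Coefficients of the second fundamental form: L = -7*sin(u)/Abs(sin(u)), M = 0, N = -7*sin(u)^3/Abs(sin(u)).
Assemble K = (LN − M²)/(EG − F²) = 1/49. At (u, v) = (pi/3, -pi/2): K = 1/49.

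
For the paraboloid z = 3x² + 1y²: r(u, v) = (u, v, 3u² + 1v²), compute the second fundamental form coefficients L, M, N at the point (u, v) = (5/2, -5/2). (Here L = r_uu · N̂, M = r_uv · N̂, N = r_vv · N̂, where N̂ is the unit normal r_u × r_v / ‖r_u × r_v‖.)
L = 6*sqrt(251)/251;  M = 0;  N = 2*sqrt(251)/251

Compute the unit normal N̂(u, v) = (-6*u/sqrt(36*u^2 + 4*v^2 + 1), -2*v/sqrt(36*u^2 + 4*v^2 + 1), 1/sqrt(36*u^2 + 4*v^2 + 1)), and the second partials r_uu, r_uv, r_vv. Take dot products:
  L(u, v) = r_uu · N̂ = 6/sqrt(36*u^2 + 4*v^2 + 1),
  M(u, v) = r_uv · N̂ = 0,
  N(u, v) = r_vv · N̂ = 2/sqrt(36*u^2 + 4*v^2 + 1).
Evaluating at (u, v) = (5/2, -5/2):
  L = 6*sqrt(251)/251, M = 0, N = 2*sqrt(251)/251.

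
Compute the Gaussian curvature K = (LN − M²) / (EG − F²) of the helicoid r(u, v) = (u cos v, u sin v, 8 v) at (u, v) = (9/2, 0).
K = -1024/113569

Coefficients of the first fundamental form: E = 1, F = 0, G = u^2 + 64.
Coefficients of the second fundamental form: L = 0, M = -8/sqrt(u^2 + 64), N = 0.
Assemble K = (LN − M²)/(EG − F²) = -64/(u^2 + 64)^2. At (u, v) = (9/2, 0): K = -1024/113569.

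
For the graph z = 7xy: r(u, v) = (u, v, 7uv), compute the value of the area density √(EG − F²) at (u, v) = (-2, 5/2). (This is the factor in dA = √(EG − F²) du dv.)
√(EG − F²)|_{(-2, 5/2)} = sqrt(2013)/2

E = 49*v^2 + 1, F = 49*u*v, G = 49*u^2 + 1, so EG − F² = 49*u^2 + 49*v^2 + 1. Taking the positive square root: √(EG − F²) = sqrt(49*u^2 + 49*v^2 + 1). At (u, v) = (-2, 5/2): sqrt(2013)/2.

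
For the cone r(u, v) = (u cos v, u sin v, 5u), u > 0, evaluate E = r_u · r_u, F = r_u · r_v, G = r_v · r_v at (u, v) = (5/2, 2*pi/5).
E = 26;  F = 0;  G = 25/4

Partials: r_u = (cos(v), sin(v), 5), r_v = (-u*sin(v), u*cos(v), 0). As functions of (u, v):
  E = r_u · r_u = 26,
  F = r_u · r_v = 0,
  G = r_v · r_v = u^2.
Evaluating at (u, v) = (5/2, 2*pi/5): E = 26, F = 0, G = 25/4.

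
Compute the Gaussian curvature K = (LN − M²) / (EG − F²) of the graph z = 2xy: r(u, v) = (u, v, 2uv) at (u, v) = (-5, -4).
K = -4/27225

Coefficients of the first fundamental form: E = 4*v^2 + 1, F = 4*u*v, G = 4*u^2 + 1.
Coefficients of the second fundamental form: L = 0, M = 2/sqrt(4*u^2 + 4*v^2 + 1), N = 0.
Assemble K = (LN − M²)/(EG − F²) = -4/(16*u^4 + 32*u^2*v^2 + 8*u^2 + 16*v^4 + 8*v^2 + 1). At (u, v) = (-5, -4): K = -4/27225.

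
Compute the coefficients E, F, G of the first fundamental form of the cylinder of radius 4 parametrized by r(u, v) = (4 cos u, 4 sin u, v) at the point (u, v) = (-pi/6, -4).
E = 16;  F = 0;  G = 1

Partials: r_u = (-4*sin(u), 4*cos(u), 0), r_v = (0, 0, 1). As functions of (u, v):
  E = r_u · r_u = 16,
  F = r_u · r_v = 0,
  G = r_v · r_v = 1.
Evaluating at (u, v) = (-pi/6, -4): E = 16, F = 0, G = 1.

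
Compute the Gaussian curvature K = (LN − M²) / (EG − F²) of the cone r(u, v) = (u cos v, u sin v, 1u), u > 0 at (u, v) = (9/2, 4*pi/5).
K = 0

Coefficients of the first fundamental form: E = 2, F = 0, G = u^2.
Coefficients of the second fundamental form: L = 0, M = 0, N = sqrt(2)*u^2/(2*Abs(u)).
Assemble K = (LN − M²)/(EG − F²) = 0. At (u, v) = (9/2, 4*pi/5): K = 0.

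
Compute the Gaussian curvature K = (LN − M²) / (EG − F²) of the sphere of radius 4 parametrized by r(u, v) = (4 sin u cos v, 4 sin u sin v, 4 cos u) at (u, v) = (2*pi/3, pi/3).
K = 1/16

Coefficients of the first fundamental form: E = 16, F = 0, G = 16*sin(u)^2.
Coefficients of the second fundamental form: L = -4*sin(u)/Abs(sin(u)), M = 0, N = -4*sin(u)^3/Abs(sin(u)).
Assemble K = (LN − M²)/(EG − F²) = 1/16. At (u, v) = (2*pi/3, pi/3): K = 1/16.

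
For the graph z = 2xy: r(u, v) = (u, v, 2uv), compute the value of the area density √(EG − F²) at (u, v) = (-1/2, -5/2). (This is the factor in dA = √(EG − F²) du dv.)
√(EG − F²)|_{(-1/2, -5/2)} = 3*sqrt(3)

E = 4*v^2 + 1, F = 4*u*v, G = 4*u^2 + 1, so EG − F² = 4*u^2 + 4*v^2 + 1. Taking the positive square root: √(EG − F²) = sqrt(4*u^2 + 4*v^2 + 1). At (u, v) = (-1/2, -5/2): 3*sqrt(3).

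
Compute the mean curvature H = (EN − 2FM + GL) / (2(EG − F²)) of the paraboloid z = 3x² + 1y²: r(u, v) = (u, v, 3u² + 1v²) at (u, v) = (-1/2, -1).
H = 25*sqrt(14)/196

With E = 36*u^2 + 1, F = 12*u*v, G = 4*v^2 + 1, L = 6/sqrt(36*u^2 + 4*v^2 + 1), M = 0, N = 2/sqrt(36*u^2 + 4*v^2 + 1), assemble
  H = (EN − 2FM + GL) / (2(EG − F²)) = 4*(9*u^2 + 3*v^2 + 1)/(36*u^2 + 4*v^2 + 1)^(3/2).
At (u, v) = (-1/2, -1): H = 25*sqrt(14)/196.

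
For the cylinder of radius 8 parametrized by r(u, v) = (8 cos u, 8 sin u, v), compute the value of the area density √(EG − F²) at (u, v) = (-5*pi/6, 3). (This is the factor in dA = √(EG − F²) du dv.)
√(EG − F²)|_{(-5*pi/6, 3)} = 8

E = 64, F = 0, G = 1, so EG − F² = 64. Taking the positive square root: √(EG − F²) = 8. At (u, v) = (-5*pi/6, 3): 8.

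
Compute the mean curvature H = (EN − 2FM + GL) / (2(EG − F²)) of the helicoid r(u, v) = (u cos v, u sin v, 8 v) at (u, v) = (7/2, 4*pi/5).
H = 0

With E = 1, F = 0, G = u^2 + 64, L = 0, M = -8/sqrt(u^2 + 64), N = 0, assemble
  H = (EN − 2FM + GL) / (2(EG − F²)) = 0.
At (u, v) = (7/2, 4*pi/5): H = 0.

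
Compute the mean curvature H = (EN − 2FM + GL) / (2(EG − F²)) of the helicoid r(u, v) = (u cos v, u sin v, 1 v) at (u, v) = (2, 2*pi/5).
H = 0

With E = 1, F = 0, G = u^2 + 1, L = 0, M = -1/sqrt(u^2 + 1), N = 0, assemble
  H = (EN − 2FM + GL) / (2(EG − F²)) = 0.
At (u, v) = (2, 2*pi/5): H = 0.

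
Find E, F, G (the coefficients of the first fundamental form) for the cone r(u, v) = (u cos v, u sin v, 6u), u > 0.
E = 37;  F = 0;  G = u^2

Compute partials: r_u = (cos(v), sin(v), 6), r_v = (-u*sin(v), u*cos(v), 0). Then
  E = r_u · r_u = 37,
  F = r_u · r_v = 0,
  G = r_v · r_v = u^2.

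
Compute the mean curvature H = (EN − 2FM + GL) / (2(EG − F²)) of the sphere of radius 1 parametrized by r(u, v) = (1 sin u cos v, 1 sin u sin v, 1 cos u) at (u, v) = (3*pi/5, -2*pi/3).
H = -1

With E = 1, F = 0, G = sin(u)^2, L = -sin(u)/Abs(sin(u)), M = 0, N = -sin(u)^3/Abs(sin(u)), assemble
  H = (EN − 2FM + GL) / (2(EG − F²)) = -sin(u)/Abs(sin(u)).
At (u, v) = (3*pi/5, -2*pi/3): H = -1.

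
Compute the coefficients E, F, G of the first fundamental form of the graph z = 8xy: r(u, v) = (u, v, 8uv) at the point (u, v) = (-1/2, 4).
E = 1025;  F = -128;  G = 17

Partials: r_u = (1, 0, 8*v), r_v = (0, 1, 8*u). As functions of (u, v):
  E = r_u · r_u = 64*v^2 + 1,
  F = r_u · r_v = 64*u*v,
  G = r_v · r_v = 64*u^2 + 1.
Evaluating at (u, v) = (-1/2, 4): E = 1025, F = -128, G = 17.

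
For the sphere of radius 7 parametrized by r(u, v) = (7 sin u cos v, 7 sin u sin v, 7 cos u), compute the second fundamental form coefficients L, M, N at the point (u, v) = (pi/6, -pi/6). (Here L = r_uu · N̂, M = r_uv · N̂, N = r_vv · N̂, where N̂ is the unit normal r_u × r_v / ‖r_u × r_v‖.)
L = -7;  M = 0;  N = -7/4

Compute the unit normal N̂(u, v) = (sin(u)^2*cos(v)/Abs(sin(u)), sin(u)^2*sin(v)/Abs(sin(u)), sin(2*u)/(2*Abs(sin(u)))), and the second partials r_uu, r_uv, r_vv. Take dot products:
  L(u, v) = r_uu · N̂ = -7*sin(u)/Abs(sin(u)),
  M(u, v) = r_uv · N̂ = 0,
  N(u, v) = r_vv · N̂ = -7*sin(u)^3/Abs(sin(u)).
Evaluating at (u, v) = (pi/6, -pi/6):
  L = -7, M = 0, N = -7/4.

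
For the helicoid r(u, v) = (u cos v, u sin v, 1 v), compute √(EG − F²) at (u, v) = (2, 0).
√(EG − F²)|_{(2, 0)} = sqrt(5)

E = 1, F = 0, G = u^2 + 1; EG − F² = u^2 + 1; √(EG − F²) = sqrt(u^2 + 1). At the given point: sqrt(5).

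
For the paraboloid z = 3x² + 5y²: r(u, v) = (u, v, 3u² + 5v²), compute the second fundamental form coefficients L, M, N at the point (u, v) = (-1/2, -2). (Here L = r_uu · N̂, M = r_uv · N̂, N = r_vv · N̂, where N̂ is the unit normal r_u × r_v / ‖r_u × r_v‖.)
L = 3*sqrt(410)/205;  M = 0;  N = sqrt(410)/41

Compute the unit normal N̂(u, v) = (-6*u/sqrt(36*u^2 + 100*v^2 + 1), -10*v/sqrt(36*u^2 + 100*v^2 + 1), 1/sqrt(36*u^2 + 100*v^2 + 1)), and the second partials r_uu, r_uv, r_vv. Take dot products:
  L(u, v) = r_uu · N̂ = 6/sqrt(36*u^2 + 100*v^2 + 1),
  M(u, v) = r_uv · N̂ = 0,
  N(u, v) = r_vv · N̂ = 10/sqrt(36*u^2 + 100*v^2 + 1).
Evaluating at (u, v) = (-1/2, -2):
  L = 3*sqrt(410)/205, M = 0, N = sqrt(410)/41.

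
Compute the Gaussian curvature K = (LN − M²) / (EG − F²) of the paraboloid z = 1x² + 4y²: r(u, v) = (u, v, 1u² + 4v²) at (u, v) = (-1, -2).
K = 16/68121

Coefficients of the first fundamental form: E = 4*u^2 + 1, F = 16*u*v, G = 64*v^2 + 1.
Coefficients of the second fundamental form: L = 2/sqrt(4*u^2 + 64*v^2 + 1), M = 0, N = 8/sqrt(4*u^2 + 64*v^2 + 1).
Assemble K = (LN − M²)/(EG − F²) = 16/(16*u^4 + 512*u^2*v^2 + 8*u^2 + 4096*v^4 + 128*v^2 + 1). At (u, v) = (-1, -2): K = 16/68121.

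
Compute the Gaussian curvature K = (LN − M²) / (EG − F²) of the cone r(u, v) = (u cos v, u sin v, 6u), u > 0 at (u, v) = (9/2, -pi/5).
K = 0

Coefficients of the first fundamental form: E = 37, F = 0, G = u^2.
Coefficients of the second fundamental form: L = 0, M = 0, N = 6*sqrt(37)*u^2/(37*Abs(u)).
Assemble K = (LN − M²)/(EG − F²) = 0. At (u, v) = (9/2, -pi/5): K = 0.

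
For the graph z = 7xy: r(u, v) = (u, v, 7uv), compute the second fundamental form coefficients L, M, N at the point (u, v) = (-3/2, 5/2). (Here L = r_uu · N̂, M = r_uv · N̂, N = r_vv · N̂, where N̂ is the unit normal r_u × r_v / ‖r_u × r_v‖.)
L = 0;  M = 7*sqrt(1670)/835;  N = 0

Compute the unit normal N̂(u, v) = (-7*v/sqrt(49*u^2 + 49*v^2 + 1), -7*u/sqrt(49*u^2 + 49*v^2 + 1), 1/sqrt(49*u^2 + 49*v^2 + 1)), and the second partials r_uu, r_uv, r_vv. Take dot products:
  L(u, v) = r_uu · N̂ = 0,
  M(u, v) = r_uv · N̂ = 7/sqrt(49*u^2 + 49*v^2 + 1),
  N(u, v) = r_vv · N̂ = 0.
Evaluating at (u, v) = (-3/2, 5/2):
  L = 0, M = 7*sqrt(1670)/835, N = 0.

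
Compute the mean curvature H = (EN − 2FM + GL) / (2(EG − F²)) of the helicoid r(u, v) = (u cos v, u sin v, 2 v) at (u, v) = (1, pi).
H = 0

With E = 1, F = 0, G = u^2 + 4, L = 0, M = -2/sqrt(u^2 + 4), N = 0, assemble
  H = (EN − 2FM + GL) / (2(EG − F²)) = 0.
At (u, v) = (1, pi): H = 0.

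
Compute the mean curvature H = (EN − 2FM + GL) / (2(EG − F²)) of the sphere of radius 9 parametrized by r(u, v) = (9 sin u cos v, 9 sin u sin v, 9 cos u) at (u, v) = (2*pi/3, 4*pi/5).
H = -1/9

With E = 81, F = 0, G = 81*sin(u)^2, L = -9*sin(u)/Abs(sin(u)), M = 0, N = -9*sin(u)^3/Abs(sin(u)), assemble
  H = (EN − 2FM + GL) / (2(EG − F²)) = -sin(u)/(9*Abs(sin(u))).
At (u, v) = (2*pi/3, 4*pi/5): H = -1/9.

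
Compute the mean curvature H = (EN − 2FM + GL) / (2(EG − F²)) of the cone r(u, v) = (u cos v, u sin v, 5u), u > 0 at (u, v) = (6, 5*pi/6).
H = 5*sqrt(26)/312

With E = 26, F = 0, G = u^2, L = 0, M = 0, N = 5*sqrt(26)*u^2/(26*Abs(u)), assemble
  H = (EN − 2FM + GL) / (2(EG − F²)) = 5*sqrt(26)/(52*Abs(u)).
At (u, v) = (6, 5*pi/6): H = 5*sqrt(26)/312.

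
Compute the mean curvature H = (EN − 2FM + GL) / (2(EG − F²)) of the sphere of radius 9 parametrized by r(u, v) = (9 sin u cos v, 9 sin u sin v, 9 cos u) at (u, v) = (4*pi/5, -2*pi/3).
H = -1/9

With E = 81, F = 0, G = 81*sin(u)^2, L = -9*sin(u)/Abs(sin(u)), M = 0, N = -9*sin(u)^3/Abs(sin(u)), assemble
  H = (EN − 2FM + GL) / (2(EG − F²)) = -sin(u)/(9*Abs(sin(u))).
At (u, v) = (4*pi/5, -2*pi/3): H = -1/9.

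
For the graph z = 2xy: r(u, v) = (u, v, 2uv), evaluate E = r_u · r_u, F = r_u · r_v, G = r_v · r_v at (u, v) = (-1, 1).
E = 5;  F = -4;  G = 5

Partials: r_u = (1, 0, 2*v), r_v = (0, 1, 2*u). As functions of (u, v):
  E = r_u · r_u = 4*v^2 + 1,
  F = r_u · r_v = 4*u*v,
  G = r_v · r_v = 4*u^2 + 1.
Evaluating at (u, v) = (-1, 1): E = 5, F = -4, G = 5.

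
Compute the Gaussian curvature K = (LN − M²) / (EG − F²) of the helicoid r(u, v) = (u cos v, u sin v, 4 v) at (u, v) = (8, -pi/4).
K = -1/400

Coefficients of the first fundamental form: E = 1, F = 0, G = u^2 + 16.
Coefficients of the second fundamental form: L = 0, M = -4/sqrt(u^2 + 16), N = 0.
Assemble K = (LN − M²)/(EG − F²) = -16/(u^2 + 16)^2. At (u, v) = (8, -pi/4): K = -1/400.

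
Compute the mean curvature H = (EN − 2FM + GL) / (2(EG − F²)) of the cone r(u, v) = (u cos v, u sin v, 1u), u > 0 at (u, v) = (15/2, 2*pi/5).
H = sqrt(2)/30

With E = 2, F = 0, G = u^2, L = 0, M = 0, N = sqrt(2)*u^2/(2*Abs(u)), assemble
  H = (EN − 2FM + GL) / (2(EG − F²)) = sqrt(2)/(4*Abs(u)).
At (u, v) = (15/2, 2*pi/5): H = sqrt(2)/30.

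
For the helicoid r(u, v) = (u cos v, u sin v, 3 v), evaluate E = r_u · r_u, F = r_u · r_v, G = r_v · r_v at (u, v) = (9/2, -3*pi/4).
E = 1;  F = 0;  G = 117/4

Partials: r_u = (cos(v), sin(v), 0), r_v = (-u*sin(v), u*cos(v), 3). As functions of (u, v):
  E = r_u · r_u = 1,
  F = r_u · r_v = 0,
  G = r_v · r_v = u^2 + 9.
Evaluating at (u, v) = (9/2, -3*pi/4): E = 1, F = 0, G = 117/4.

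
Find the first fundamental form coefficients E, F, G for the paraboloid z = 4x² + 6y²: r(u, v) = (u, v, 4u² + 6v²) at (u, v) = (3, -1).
E = 577;  F = -288;  G = 145

Partials: r_u = (1, 0, 8*u), r_v = (0, 1, 12*v). As functions of (u, v):
  E = r_u · r_u = 64*u^2 + 1,
  F = r_u · r_v = 96*u*v,
  G = r_v · r_v = 144*v^2 + 1.
Evaluating at (u, v) = (3, -1): E = 577, F = -288, G = 145.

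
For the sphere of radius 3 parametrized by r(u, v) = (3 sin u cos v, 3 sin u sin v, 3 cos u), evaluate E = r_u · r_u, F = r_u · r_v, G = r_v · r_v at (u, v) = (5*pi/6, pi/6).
E = 9;  F = 0;  G = 9/4

Partials: r_u = (3*cos(u)*cos(v), 3*sin(v)*cos(u), -3*sin(u)), r_v = (-3*sin(u)*sin(v), 3*sin(u)*cos(v), 0). As functions of (u, v):
  E = r_u · r_u = 9,
  F = r_u · r_v = 0,
  G = r_v · r_v = 9*sin(u)^2.
Evaluating at (u, v) = (5*pi/6, pi/6): E = 9, F = 0, G = 9/4.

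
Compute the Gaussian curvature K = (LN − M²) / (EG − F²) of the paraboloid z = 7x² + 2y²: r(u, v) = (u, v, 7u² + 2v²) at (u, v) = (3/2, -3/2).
K = 14/57121

Coefficients of the first fundamental form: E = 196*u^2 + 1, F = 56*u*v, G = 16*v^2 + 1.
Coefficients of the second fundamental form: L = 14/sqrt(196*u^2 + 16*v^2 + 1), M = 0, N = 4/sqrt(196*u^2 + 16*v^2 + 1).
Assemble K = (LN − M²)/(EG − F²) = 56/(38416*u^4 + 6272*u^2*v^2 + 392*u^2 + 256*v^4 + 32*v^2 + 1). At (u, v) = (3/2, -3/2): K = 14/57121.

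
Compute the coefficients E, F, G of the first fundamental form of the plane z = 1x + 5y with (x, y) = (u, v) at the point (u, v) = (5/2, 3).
E = 2;  F = 5;  G = 26

Partials: r_u = (1, 0, 1), r_v = (0, 1, 5). As functions of (u, v):
  E = r_u · r_u = 2,
  F = r_u · r_v = 5,
  G = r_v · r_v = 26.
Evaluating at (u, v) = (5/2, 3): E = 2, F = 5, G = 26.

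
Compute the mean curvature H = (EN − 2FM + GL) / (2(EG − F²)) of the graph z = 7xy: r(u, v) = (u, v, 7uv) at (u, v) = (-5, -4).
H = -343*sqrt(2010)/202005

With E = 49*v^2 + 1, F = 49*u*v, G = 49*u^2 + 1, L = 0, M = 7/sqrt(49*u^2 + 49*v^2 + 1), N = 0, assemble
  H = (EN − 2FM + GL) / (2(EG − F²)) = -343*u*v/(49*u^2 + 49*v^2 + 1)^(3/2).
At (u, v) = (-5, -4): H = -343*sqrt(2010)/202005.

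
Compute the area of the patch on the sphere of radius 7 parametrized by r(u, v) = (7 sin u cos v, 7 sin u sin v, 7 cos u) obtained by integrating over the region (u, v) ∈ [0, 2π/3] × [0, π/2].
Area = 147*pi/4

Area = ∫∫ √(EG − F²) du dv with √(EG − F²) = 49*Abs(sin(u)). Integrating over [0, 2π/3] × [0, π/2] gives 147*pi/4.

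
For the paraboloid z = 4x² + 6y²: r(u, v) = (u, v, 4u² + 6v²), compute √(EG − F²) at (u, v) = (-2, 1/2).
√(EG − F²)|_{(-2, 1/2)} = sqrt(293)

E = 64*u^2 + 1, F = 96*u*v, G = 144*v^2 + 1; EG − F² = 64*u^2 + 144*v^2 + 1; √(EG − F²) = sqrt(64*u^2 + 144*v^2 + 1). At the given point: sqrt(293).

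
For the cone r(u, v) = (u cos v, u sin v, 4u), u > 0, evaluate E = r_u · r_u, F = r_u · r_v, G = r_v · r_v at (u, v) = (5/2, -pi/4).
E = 17;  F = 0;  G = 25/4

Partials: r_u = (cos(v), sin(v), 4), r_v = (-u*sin(v), u*cos(v), 0). As functions of (u, v):
  E = r_u · r_u = 17,
  F = r_u · r_v = 0,
  G = r_v · r_v = u^2.
Evaluating at (u, v) = (5/2, -pi/4): E = 17, F = 0, G = 25/4.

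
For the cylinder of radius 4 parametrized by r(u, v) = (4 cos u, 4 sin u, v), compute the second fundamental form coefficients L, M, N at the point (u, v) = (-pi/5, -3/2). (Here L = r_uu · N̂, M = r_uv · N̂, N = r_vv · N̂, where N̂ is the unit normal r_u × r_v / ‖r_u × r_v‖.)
L = -4;  M = 0;  N = 0

Compute the unit normal N̂(u, v) = (cos(u), sin(u), 0), and the second partials r_uu, r_uv, r_vv. Take dot products:
  L(u, v) = r_uu · N̂ = -4,
  M(u, v) = r_uv · N̂ = 0,
  N(u, v) = r_vv · N̂ = 0.
Evaluating at (u, v) = (-pi/5, -3/2):
  L = -4, M = 0, N = 0.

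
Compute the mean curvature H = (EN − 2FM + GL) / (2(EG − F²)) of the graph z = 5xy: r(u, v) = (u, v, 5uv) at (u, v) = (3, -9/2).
H = 13500*sqrt(2929)/8579041

With E = 25*v^2 + 1, F = 25*u*v, G = 25*u^2 + 1, L = 0, M = 5/sqrt(25*u^2 + 25*v^2 + 1), N = 0, assemble
  H = (EN − 2FM + GL) / (2(EG − F²)) = -125*u*v/(25*u^2 + 25*v^2 + 1)^(3/2).
At (u, v) = (3, -9/2): H = 13500*sqrt(2929)/8579041.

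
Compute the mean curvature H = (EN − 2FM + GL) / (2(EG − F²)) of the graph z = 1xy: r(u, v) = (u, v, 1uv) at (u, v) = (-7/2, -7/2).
H = -49*sqrt(102)/5202

With E = v^2 + 1, F = u*v, G = u^2 + 1, L = 0, M = 1/sqrt(u^2 + v^2 + 1), N = 0, assemble
  H = (EN − 2FM + GL) / (2(EG − F²)) = -u*v/(u^2 + v^2 + 1)^(3/2).
At (u, v) = (-7/2, -7/2): H = -49*sqrt(102)/5202.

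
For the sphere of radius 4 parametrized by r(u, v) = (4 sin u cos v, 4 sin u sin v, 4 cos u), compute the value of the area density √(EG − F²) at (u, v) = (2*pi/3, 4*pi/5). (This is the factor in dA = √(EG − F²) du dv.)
√(EG − F²)|_{(2*pi/3, 4*pi/5)} = 8*sqrt(3)

E = 16, F = 0, G = 16*sin(u)^2, so EG − F² = 256*sin(u)^2. Taking the positive square root: √(EG − F²) = 16*Abs(sin(u)). At (u, v) = (2*pi/3, 4*pi/5): 8*sqrt(3).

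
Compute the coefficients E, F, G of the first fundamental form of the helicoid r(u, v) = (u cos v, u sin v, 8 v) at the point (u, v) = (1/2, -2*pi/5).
E = 1;  F = 0;  G = 257/4

Partials: r_u = (cos(v), sin(v), 0), r_v = (-u*sin(v), u*cos(v), 8). As functions of (u, v):
  E = r_u · r_u = 1,
  F = r_u · r_v = 0,
  G = r_v · r_v = u^2 + 64.
Evaluating at (u, v) = (1/2, -2*pi/5): E = 1, F = 0, G = 257/4.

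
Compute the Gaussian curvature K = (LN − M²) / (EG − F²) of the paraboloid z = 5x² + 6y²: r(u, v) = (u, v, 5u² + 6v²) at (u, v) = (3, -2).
K = 120/2181529

Coefficients of the first fundamental form: E = 100*u^2 + 1, F = 120*u*v, G = 144*v^2 + 1.
Coefficients of the second fundamental form: L = 10/sqrt(100*u^2 + 144*v^2 + 1), M = 0, N = 12/sqrt(100*u^2 + 144*v^2 + 1).
Assemble K = (LN − M²)/(EG − F²) = 120/(10000*u^4 + 28800*u^2*v^2 + 200*u^2 + 20736*v^4 + 288*v^2 + 1). At (u, v) = (3, -2): K = 120/2181529.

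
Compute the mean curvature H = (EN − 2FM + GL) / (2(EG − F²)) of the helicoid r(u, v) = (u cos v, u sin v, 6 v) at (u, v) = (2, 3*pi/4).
H = 0

With E = 1, F = 0, G = u^2 + 36, L = 0, M = -6/sqrt(u^2 + 36), N = 0, assemble
  H = (EN − 2FM + GL) / (2(EG − F²)) = 0.
At (u, v) = (2, 3*pi/4): H = 0.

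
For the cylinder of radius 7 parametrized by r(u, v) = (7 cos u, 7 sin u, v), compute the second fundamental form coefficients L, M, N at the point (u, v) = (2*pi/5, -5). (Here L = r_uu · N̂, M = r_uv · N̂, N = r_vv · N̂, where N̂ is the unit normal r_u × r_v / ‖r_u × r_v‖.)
L = -7;  M = 0;  N = 0

Compute the unit normal N̂(u, v) = (cos(u), sin(u), 0), and the second partials r_uu, r_uv, r_vv. Take dot products:
  L(u, v) = r_uu · N̂ = -7,
  M(u, v) = r_uv · N̂ = 0,
  N(u, v) = r_vv · N̂ = 0.
Evaluating at (u, v) = (2*pi/5, -5):
  L = -7, M = 0, N = 0.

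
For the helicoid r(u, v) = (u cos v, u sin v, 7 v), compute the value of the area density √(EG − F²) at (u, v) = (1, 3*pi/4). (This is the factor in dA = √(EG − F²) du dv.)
√(EG − F²)|_{(1, 3*pi/4)} = 5*sqrt(2)

E = 1, F = 0, G = u^2 + 49, so EG − F² = u^2 + 49. Taking the positive square root: √(EG − F²) = sqrt(u^2 + 49). At (u, v) = (1, 3*pi/4): 5*sqrt(2).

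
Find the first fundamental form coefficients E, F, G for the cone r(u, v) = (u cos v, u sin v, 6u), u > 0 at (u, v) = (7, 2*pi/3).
E = 37;  F = 0;  G = 49

Partials: r_u = (cos(v), sin(v), 6), r_v = (-u*sin(v), u*cos(v), 0). As functions of (u, v):
  E = r_u · r_u = 37,
  F = r_u · r_v = 0,
  G = r_v · r_v = u^2.
Evaluating at (u, v) = (7, 2*pi/3): E = 37, F = 0, G = 49.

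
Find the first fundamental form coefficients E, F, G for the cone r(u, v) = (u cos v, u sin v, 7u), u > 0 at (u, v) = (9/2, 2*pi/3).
E = 50;  F = 0;  G = 81/4

Partials: r_u = (cos(v), sin(v), 7), r_v = (-u*sin(v), u*cos(v), 0). As functions of (u, v):
  E = r_u · r_u = 50,
  F = r_u · r_v = 0,
  G = r_v · r_v = u^2.
Evaluating at (u, v) = (9/2, 2*pi/3): E = 50, F = 0, G = 81/4.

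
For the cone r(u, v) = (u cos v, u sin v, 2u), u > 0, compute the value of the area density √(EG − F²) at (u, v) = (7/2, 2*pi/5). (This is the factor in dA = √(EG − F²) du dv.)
√(EG − F²)|_{(7/2, 2*pi/5)} = 7*sqrt(5)/2

E = 5, F = 0, G = u^2, so EG − F² = 5*u^2. Taking the positive square root: √(EG − F²) = sqrt(5)*Abs(u). At (u, v) = (7/2, 2*pi/5): 7*sqrt(5)/2.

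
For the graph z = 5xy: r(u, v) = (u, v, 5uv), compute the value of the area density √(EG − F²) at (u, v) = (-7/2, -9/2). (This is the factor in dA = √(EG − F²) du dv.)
√(EG − F²)|_{(-7/2, -9/2)} = sqrt(3254)/2

E = 25*v^2 + 1, F = 25*u*v, G = 25*u^2 + 1, so EG − F² = 25*u^2 + 25*v^2 + 1. Taking the positive square root: √(EG − F²) = sqrt(25*u^2 + 25*v^2 + 1). At (u, v) = (-7/2, -9/2): sqrt(3254)/2.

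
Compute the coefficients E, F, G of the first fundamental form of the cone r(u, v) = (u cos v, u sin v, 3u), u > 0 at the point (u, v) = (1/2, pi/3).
E = 10;  F = 0;  G = 1/4

Partials: r_u = (cos(v), sin(v), 3), r_v = (-u*sin(v), u*cos(v), 0). As functions of (u, v):
  E = r_u · r_u = 10,
  F = r_u · r_v = 0,
  G = r_v · r_v = u^2.
Evaluating at (u, v) = (1/2, pi/3): E = 10, F = 0, G = 1/4.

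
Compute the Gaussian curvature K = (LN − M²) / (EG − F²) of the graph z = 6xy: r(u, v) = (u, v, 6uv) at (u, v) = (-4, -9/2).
K = -9/426409

Coefficients of the first fundamental form: E = 36*v^2 + 1, F = 36*u*v, G = 36*u^2 + 1.
Coefficients of the second fundamental form: L = 0, M = 6/sqrt(36*u^2 + 36*v^2 + 1), N = 0.
Assemble K = (LN − M²)/(EG − F²) = -36/(1296*u^4 + 2592*u^2*v^2 + 72*u^2 + 1296*v^4 + 72*v^2 + 1). At (u, v) = (-4, -9/2): K = -9/426409.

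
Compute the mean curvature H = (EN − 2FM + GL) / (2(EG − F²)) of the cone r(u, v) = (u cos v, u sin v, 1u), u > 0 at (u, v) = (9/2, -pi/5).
H = sqrt(2)/18

With E = 2, F = 0, G = u^2, L = 0, M = 0, N = sqrt(2)*u^2/(2*Abs(u)), assemble
  H = (EN − 2FM + GL) / (2(EG − F²)) = sqrt(2)/(4*Abs(u)).
At (u, v) = (9/2, -pi/5): H = sqrt(2)/18.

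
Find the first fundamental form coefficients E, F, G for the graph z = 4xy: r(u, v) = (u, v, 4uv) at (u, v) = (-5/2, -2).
E = 65;  F = 80;  G = 101

Partials: r_u = (1, 0, 4*v), r_v = (0, 1, 4*u). As functions of (u, v):
  E = r_u · r_u = 16*v^2 + 1,
  F = r_u · r_v = 16*u*v,
  G = r_v · r_v = 16*u^2 + 1.
Evaluating at (u, v) = (-5/2, -2): E = 65, F = 80, G = 101.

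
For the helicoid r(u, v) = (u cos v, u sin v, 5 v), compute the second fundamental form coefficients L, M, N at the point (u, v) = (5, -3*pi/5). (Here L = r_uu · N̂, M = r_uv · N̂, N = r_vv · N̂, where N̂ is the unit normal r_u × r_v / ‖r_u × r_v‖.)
L = 0;  M = -sqrt(2)/2;  N = 0

Compute the unit normal N̂(u, v) = (5*sin(v)/sqrt(u^2 + 25), -5*cos(v)/sqrt(u^2 + 25), u/sqrt(u^2 + 25)), and the second partials r_uu, r_uv, r_vv. Take dot products:
  L(u, v) = r_uu · N̂ = 0,
  M(u, v) = r_uv · N̂ = -5/sqrt(u^2 + 25),
  N(u, v) = r_vv · N̂ = 0.
Evaluating at (u, v) = (5, -3*pi/5):
  L = 0, M = -sqrt(2)/2, N = 0.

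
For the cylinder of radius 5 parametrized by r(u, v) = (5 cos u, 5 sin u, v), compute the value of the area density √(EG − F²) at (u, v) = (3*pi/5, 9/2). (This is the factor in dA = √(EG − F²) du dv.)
√(EG − F²)|_{(3*pi/5, 9/2)} = 5

E = 25, F = 0, G = 1, so EG − F² = 25. Taking the positive square root: √(EG − F²) = 5. At (u, v) = (3*pi/5, 9/2): 5.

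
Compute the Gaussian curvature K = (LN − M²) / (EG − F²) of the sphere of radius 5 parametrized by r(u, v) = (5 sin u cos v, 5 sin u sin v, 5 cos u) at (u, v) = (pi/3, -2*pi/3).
K = 1/25

Coefficients of the first fundamental form: E = 25, F = 0, G = 25*sin(u)^2.
Coefficients of the second fundamental form: L = -5*sin(u)/Abs(sin(u)), M = 0, N = -5*sin(u)^3/Abs(sin(u)).
Assemble K = (LN − M²)/(EG − F²) = 1/25. At (u, v) = (pi/3, -2*pi/3): K = 1/25.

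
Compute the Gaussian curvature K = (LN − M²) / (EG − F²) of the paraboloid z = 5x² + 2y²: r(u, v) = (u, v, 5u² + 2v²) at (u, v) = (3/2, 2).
K = 2/4205

Coefficients of the first fundamental form: E = 100*u^2 + 1, F = 40*u*v, G = 16*v^2 + 1.
Coefficients of the second fundamental form: L = 10/sqrt(100*u^2 + 16*v^2 + 1), M = 0, N = 4/sqrt(100*u^2 + 16*v^2 + 1).
Assemble K = (LN − M²)/(EG − F²) = 40/(10000*u^4 + 3200*u^2*v^2 + 200*u^2 + 256*v^4 + 32*v^2 + 1). At (u, v) = (3/2, 2): K = 2/4205.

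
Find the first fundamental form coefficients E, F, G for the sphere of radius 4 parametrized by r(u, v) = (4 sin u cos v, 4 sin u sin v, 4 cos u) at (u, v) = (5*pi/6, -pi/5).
E = 16;  F = 0;  G = 4

Partials: r_u = (4*cos(u)*cos(v), 4*sin(v)*cos(u), -4*sin(u)), r_v = (-4*sin(u)*sin(v), 4*sin(u)*cos(v), 0). As functions of (u, v):
  E = r_u · r_u = 16,
  F = r_u · r_v = 0,
  G = r_v · r_v = 16*sin(u)^2.
Evaluating at (u, v) = (5*pi/6, -pi/5): E = 16, F = 0, G = 4.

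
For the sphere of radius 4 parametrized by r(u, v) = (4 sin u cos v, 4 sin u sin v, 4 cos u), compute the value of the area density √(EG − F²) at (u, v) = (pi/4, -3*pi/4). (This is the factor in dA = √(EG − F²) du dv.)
√(EG − F²)|_{(pi/4, -3*pi/4)} = 8*sqrt(2)

E = 16, F = 0, G = 16*sin(u)^2, so EG − F² = 256*sin(u)^2. Taking the positive square root: √(EG − F²) = 16*Abs(sin(u)). At (u, v) = (pi/4, -3*pi/4): 8*sqrt(2).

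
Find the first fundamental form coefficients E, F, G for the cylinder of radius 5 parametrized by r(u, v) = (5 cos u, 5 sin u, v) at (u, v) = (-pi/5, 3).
E = 25;  F = 0;  G = 1

Partials: r_u = (-5*sin(u), 5*cos(u), 0), r_v = (0, 0, 1). As functions of (u, v):
  E = r_u · r_u = 25,
  F = r_u · r_v = 0,
  G = r_v · r_v = 1.
Evaluating at (u, v) = (-pi/5, 3): E = 25, F = 0, G = 1.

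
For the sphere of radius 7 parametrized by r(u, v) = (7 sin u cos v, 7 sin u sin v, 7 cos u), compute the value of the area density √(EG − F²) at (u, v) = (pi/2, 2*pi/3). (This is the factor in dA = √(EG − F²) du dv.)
√(EG − F²)|_{(pi/2, 2*pi/3)} = 49

E = 49, F = 0, G = 49*sin(u)^2, so EG − F² = 2401*sin(u)^2. Taking the positive square root: √(EG − F²) = 49*Abs(sin(u)). At (u, v) = (pi/2, 2*pi/3): 49.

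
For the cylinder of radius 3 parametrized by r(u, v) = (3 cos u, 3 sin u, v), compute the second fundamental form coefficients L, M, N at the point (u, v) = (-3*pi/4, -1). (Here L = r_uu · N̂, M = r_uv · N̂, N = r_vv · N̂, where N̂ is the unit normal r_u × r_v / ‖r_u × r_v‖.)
L = -3;  M = 0;  N = 0

Compute the unit normal N̂(u, v) = (cos(u), sin(u), 0), and the second partials r_uu, r_uv, r_vv. Take dot products:
  L(u, v) = r_uu · N̂ = -3,
  M(u, v) = r_uv · N̂ = 0,
  N(u, v) = r_vv · N̂ = 0.
Evaluating at (u, v) = (-3*pi/4, -1):
  L = -3, M = 0, N = 0.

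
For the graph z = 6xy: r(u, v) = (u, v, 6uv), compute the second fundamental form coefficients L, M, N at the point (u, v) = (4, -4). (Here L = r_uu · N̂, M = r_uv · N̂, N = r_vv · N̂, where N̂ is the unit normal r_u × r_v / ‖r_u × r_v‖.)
L = 0;  M = 6*sqrt(1153)/1153;  N = 0

Compute the unit normal N̂(u, v) = (-6*v/sqrt(36*u^2 + 36*v^2 + 1), -6*u/sqrt(36*u^2 + 36*v^2 + 1), 1/sqrt(36*u^2 + 36*v^2 + 1)), and the second partials r_uu, r_uv, r_vv. Take dot products:
  L(u, v) = r_uu · N̂ = 0,
  M(u, v) = r_uv · N̂ = 6/sqrt(36*u^2 + 36*v^2 + 1),
  N(u, v) = r_vv · N̂ = 0.
Evaluating at (u, v) = (4, -4):
  L = 0, M = 6*sqrt(1153)/1153, N = 0.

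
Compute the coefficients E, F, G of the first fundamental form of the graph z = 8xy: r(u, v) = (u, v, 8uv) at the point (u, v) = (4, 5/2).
E = 401;  F = 640;  G = 1025

Partials: r_u = (1, 0, 8*v), r_v = (0, 1, 8*u). As functions of (u, v):
  E = r_u · r_u = 64*v^2 + 1,
  F = r_u · r_v = 64*u*v,
  G = r_v · r_v = 64*u^2 + 1.
Evaluating at (u, v) = (4, 5/2): E = 401, F = 640, G = 1025.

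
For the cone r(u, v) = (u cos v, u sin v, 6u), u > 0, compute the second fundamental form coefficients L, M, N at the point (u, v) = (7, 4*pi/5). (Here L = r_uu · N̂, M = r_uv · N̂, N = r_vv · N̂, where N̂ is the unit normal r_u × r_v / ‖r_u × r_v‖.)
L = 0;  M = 0;  N = 42*sqrt(37)/37

Compute the unit normal N̂(u, v) = (-6*sqrt(37)*u*cos(v)/(37*Abs(u)), -6*sqrt(37)*u*sin(v)/(37*Abs(u)), sqrt(37)*u/(37*Abs(u))), and the second partials r_uu, r_uv, r_vv. Take dot products:
  L(u, v) = r_uu · N̂ = 0,
  M(u, v) = r_uv · N̂ = 0,
  N(u, v) = r_vv · N̂ = 6*sqrt(37)*u^2/(37*Abs(u)).
Evaluating at (u, v) = (7, 4*pi/5):
  L = 0, M = 0, N = 42*sqrt(37)/37.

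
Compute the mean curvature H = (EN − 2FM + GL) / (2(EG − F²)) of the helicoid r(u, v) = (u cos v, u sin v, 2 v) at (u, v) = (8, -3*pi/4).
H = 0

With E = 1, F = 0, G = u^2 + 4, L = 0, M = -2/sqrt(u^2 + 4), N = 0, assemble
  H = (EN − 2FM + GL) / (2(EG − F²)) = 0.
At (u, v) = (8, -3*pi/4): H = 0.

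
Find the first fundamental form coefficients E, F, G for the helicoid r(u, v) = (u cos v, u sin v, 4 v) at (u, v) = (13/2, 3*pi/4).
E = 1;  F = 0;  G = 233/4

Partials: r_u = (cos(v), sin(v), 0), r_v = (-u*sin(v), u*cos(v), 4). As functions of (u, v):
  E = r_u · r_u = 1,
  F = r_u · r_v = 0,
  G = r_v · r_v = u^2 + 16.
Evaluating at (u, v) = (13/2, 3*pi/4): E = 1, F = 0, G = 233/4.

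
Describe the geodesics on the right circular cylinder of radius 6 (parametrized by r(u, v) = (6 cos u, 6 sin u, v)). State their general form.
The cylinder is flat (K = 0) and locally isometric to the plane via the development (u, v) ↦ (6 u, v). Geodesics are the pre-images of straight lines: circles (v constant), vertical lines (u constant), and helices (v = c · u + d) for constants c, d.

A right cylinder has E = 6², F = 0, G = 1, so EG − F² = 6², and L = −6, M = N = 0, giving K = (LN − M²)/(EG − F²) = 0 everywhere. A flat surface is locally isometric to the Euclidean plane via the map (u, v) ↦ (6 u, v). Straight lines in the (x̃, ỹ) plane pull back to: (a) horizontal circles (v = const), (b) vertical generators (u = const), and (c) helices (6 u tan θ = v, i.e. v = c · u + d).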